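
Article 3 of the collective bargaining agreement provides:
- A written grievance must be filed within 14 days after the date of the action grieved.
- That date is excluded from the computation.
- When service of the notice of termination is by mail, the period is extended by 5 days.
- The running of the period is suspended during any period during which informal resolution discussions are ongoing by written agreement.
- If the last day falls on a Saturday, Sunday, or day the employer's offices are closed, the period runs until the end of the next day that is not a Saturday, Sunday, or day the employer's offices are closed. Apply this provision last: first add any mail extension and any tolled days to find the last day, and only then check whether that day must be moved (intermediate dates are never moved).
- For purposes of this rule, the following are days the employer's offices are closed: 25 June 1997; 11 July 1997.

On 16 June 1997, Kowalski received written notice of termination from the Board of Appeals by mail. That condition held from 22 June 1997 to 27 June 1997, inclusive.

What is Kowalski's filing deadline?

14 days after 16 June 1997 is June 30, 1997.
Service was by mail, adding 5 days: June 30, 1997 + 5 days = July 5, 1997.
From June 22, 1997 through June 27, 1997 inclusive is 6 days; tolling adds 6 days: July 5, 1997 + 6 days = July 11, 1997.
July 11, 1997 is a listed holiday; July 12, 1997 is Saturday; July 13, 1997 is Sunday. The next qualifying day is July 14, 1997.

July 14, 1997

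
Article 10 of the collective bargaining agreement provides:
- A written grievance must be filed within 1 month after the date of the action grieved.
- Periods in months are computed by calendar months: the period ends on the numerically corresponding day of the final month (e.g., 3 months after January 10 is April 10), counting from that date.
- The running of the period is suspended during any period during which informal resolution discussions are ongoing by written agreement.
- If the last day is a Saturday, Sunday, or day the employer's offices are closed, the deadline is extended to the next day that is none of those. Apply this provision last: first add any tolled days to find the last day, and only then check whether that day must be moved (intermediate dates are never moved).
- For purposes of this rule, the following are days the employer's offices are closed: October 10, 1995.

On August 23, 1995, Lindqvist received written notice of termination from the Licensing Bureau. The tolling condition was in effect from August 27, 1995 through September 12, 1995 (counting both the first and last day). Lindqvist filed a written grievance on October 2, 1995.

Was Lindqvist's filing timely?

1 month after August 23, 1995 is September 23, 1995.
From August 27, 1995 through September 12, 1995 inclusive is 17 days; tolling adds 17 days: September 23, 1995 + 17 days = October 10, 1995.
October 10, 1995 is a listed holiday. The next qualifying day is October 11, 1995.
The deadline is October 11, 1995; the filing on October 2, 1995 is on or before that date.

Yes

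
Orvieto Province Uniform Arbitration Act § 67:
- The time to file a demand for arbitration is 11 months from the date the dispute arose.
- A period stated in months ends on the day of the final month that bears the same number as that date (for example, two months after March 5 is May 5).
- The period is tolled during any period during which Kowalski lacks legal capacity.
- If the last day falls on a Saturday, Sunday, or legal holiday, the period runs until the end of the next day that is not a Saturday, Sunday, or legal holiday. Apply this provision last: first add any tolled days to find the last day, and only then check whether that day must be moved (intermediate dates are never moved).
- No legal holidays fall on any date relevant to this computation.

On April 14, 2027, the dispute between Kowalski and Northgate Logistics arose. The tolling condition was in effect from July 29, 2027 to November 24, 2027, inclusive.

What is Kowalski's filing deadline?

July 11, 2028

11 months after April 14, 2027 is March 14, 2028.
From July 29, 2027 through November 24, 2027 inclusive is 119 days; tolling adds 119 days: March 14, 2028 + 119 days = July 11, 2028.
July 11, 2028 is a Tuesday and not a legal holiday, so no extension applies.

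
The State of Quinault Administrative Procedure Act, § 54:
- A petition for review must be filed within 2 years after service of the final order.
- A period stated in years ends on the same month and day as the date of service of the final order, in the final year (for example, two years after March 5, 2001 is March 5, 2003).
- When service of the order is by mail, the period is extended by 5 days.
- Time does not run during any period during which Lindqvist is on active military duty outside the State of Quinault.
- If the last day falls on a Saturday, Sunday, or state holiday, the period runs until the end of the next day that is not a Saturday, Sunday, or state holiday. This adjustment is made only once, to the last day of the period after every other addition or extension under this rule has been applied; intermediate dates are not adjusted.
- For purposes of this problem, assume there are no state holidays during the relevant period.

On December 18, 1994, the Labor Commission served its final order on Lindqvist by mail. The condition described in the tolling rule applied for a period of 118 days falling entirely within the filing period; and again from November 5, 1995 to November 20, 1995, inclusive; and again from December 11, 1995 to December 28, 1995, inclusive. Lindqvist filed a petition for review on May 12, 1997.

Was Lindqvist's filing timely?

Yes

2 years after December 18, 1994 is December 18, 1996.
Service was by mail, adding 5 days: December 18, 1996 + 5 days = December 23, 1996.
Tolling adds 118 days: December 23, 1996 + 118 days = April 20, 1997.
From November 5, 1995 through November 20, 1995 inclusive is 16 days; tolling adds 16 days: April 20, 1997 + 16 days = May 6, 1997.
From December 11, 1995 through December 28, 1995 inclusive is 18 days; tolling adds 18 days: May 6, 1997 + 18 days = May 24, 1997.
May 24, 1997 is Saturday; May 25, 1997 is Sunday. The next qualifying day is May 26, 1997.
The deadline is May 26, 1997; the filing on May 12, 1997 is on or before that date.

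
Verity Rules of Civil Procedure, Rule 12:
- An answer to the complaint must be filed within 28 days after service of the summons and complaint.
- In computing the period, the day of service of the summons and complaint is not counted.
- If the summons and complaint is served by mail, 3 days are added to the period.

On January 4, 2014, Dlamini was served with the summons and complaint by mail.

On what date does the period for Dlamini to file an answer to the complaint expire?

February 4, 2014

28 days after January 4, 2014 is February 1, 2014.
Service was by mail, adding 3 days: February 1, 2014 + 3 days = February 4, 2014.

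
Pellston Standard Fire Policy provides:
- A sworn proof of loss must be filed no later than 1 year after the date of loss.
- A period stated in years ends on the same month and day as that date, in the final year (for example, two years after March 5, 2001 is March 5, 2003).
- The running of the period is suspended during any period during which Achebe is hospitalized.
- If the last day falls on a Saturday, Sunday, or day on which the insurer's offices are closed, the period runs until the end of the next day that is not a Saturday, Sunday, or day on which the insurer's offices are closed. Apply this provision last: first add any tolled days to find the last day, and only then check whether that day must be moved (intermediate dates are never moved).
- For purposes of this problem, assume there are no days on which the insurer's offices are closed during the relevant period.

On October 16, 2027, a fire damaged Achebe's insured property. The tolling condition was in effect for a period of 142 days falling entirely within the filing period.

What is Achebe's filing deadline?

1 year after October 16, 2027 is October 16, 2028.
Tolling adds 142 days: October 16, 2028 + 142 days = March 7, 2029.
March 7, 2029 is a Wednesday and not a day on which the insurer's offices are closed, so no extension applies.

March 7, 2029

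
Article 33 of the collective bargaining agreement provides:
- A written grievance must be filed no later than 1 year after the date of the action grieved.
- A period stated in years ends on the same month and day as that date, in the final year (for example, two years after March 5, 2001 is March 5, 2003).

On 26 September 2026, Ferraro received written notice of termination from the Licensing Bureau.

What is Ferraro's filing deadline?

1 year after 26 September 2026 is September 26, 2027.

September 26, 2027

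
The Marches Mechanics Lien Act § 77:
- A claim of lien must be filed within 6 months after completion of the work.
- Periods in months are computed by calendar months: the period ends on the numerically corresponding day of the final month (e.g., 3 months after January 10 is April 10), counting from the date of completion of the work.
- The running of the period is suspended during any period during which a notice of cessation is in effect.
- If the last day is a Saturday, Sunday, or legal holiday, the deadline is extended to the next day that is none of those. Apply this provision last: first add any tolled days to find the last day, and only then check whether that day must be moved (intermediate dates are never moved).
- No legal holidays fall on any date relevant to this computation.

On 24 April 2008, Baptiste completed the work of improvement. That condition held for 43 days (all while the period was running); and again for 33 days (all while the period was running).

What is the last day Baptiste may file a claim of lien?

January 8, 2009

6 months after 24 April 2008 is October 24, 2008.
Tolling adds 43 days: October 24, 2008 + 43 days = December 6, 2008.
Tolling adds 33 days: December 6, 2008 + 33 days = January 8, 2009.
January 8, 2009 is a Thursday and not a legal holiday, so no extension applies.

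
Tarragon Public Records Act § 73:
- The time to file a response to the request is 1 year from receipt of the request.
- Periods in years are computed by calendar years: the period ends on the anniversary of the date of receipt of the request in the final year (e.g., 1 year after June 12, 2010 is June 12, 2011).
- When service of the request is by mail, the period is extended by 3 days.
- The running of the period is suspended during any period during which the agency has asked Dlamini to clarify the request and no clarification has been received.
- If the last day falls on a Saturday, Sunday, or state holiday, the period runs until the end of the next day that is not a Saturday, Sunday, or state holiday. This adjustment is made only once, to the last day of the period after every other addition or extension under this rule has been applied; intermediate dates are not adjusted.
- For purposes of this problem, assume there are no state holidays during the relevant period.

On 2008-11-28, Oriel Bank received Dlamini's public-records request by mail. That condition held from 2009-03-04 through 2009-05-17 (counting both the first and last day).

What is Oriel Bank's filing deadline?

1 year after 2008-11-28 is November 28, 2009.
Service was by mail, adding 3 days: November 28, 2009 + 3 days = December 1, 2009.
From March 4, 2009 through May 17, 2009 inclusive is 75 days; tolling adds 75 days: December 1, 2009 + 75 days = February 14, 2010.
February 14, 2010 is Sunday. The next qualifying day is February 15, 2010.

February 15, 2010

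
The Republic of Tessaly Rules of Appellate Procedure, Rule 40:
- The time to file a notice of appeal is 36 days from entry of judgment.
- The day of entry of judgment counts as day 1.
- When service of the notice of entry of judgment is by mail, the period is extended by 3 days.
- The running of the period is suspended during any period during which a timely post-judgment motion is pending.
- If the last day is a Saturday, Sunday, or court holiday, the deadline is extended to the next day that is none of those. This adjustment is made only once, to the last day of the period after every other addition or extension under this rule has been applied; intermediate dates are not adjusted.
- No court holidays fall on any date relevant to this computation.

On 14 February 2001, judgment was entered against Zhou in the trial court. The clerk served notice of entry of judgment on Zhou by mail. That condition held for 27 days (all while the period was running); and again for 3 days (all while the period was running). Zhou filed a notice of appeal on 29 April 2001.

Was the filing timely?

No

Counting 14 February 2001 as day 1, day 36 is March 21, 2001.
Service was by mail, adding 3 days: March 21, 2001 + 3 days = March 24, 2001.
Tolling adds 27 days: March 24, 2001 + 27 days = April 20, 2001.
Tolling adds 3 days: April 20, 2001 + 3 days = April 23, 2001.
April 23, 2001 is a Monday and not a court holiday, so no extension applies.
The deadline is April 23, 2001; the filing on April 29, 2001 is after that date.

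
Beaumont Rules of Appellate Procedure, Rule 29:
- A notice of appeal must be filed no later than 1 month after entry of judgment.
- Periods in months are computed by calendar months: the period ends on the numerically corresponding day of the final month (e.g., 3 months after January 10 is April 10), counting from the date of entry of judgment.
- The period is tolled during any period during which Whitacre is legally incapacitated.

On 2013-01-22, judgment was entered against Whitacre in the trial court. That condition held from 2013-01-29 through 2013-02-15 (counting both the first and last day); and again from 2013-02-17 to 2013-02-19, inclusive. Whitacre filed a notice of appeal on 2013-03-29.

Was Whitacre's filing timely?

No

1 month after 2013-01-22 is February 22, 2013.
From January 29, 2013 through February 15, 2013 inclusive is 18 days; tolling adds 18 days: February 22, 2013 + 18 days = March 12, 2013.
From February 17, 2013 through February 19, 2013 inclusive is 3 days; tolling adds 3 days: March 12, 2013 + 3 days = March 15, 2013.
The deadline is March 15, 2013; the filing on March 29, 2013 is after that date.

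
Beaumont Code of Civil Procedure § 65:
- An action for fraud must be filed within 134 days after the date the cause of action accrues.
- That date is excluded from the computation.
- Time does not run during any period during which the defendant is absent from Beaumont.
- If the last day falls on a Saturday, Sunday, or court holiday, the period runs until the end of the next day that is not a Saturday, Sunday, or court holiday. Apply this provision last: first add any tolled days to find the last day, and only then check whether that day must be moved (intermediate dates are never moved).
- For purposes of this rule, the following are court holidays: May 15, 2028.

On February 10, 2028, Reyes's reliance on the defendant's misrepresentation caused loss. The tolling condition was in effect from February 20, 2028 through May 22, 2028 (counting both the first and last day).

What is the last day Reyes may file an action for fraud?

134 days after February 10, 2028 is June 23, 2028.
From February 20, 2028 through May 22, 2028 inclusive is 93 days; tolling adds 93 days: June 23, 2028 + 93 days = September 24, 2028.
September 24, 2028 is Sunday. The next qualifying day is September 25, 2028.

September 25, 2028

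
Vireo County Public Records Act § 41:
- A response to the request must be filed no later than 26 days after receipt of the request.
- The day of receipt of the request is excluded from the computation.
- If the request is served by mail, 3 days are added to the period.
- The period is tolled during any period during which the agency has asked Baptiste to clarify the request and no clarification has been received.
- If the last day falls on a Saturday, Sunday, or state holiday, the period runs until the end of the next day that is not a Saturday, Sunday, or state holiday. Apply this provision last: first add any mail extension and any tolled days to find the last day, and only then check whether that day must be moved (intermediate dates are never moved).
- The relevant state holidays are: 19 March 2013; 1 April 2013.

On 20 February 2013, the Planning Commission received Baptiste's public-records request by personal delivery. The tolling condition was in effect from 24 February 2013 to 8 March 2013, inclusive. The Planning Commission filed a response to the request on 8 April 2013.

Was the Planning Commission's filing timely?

26 days after 20 February 2013 is March 18, 2013.
Service was not by mail, so no mail extension applies.
From February 24, 2013 through March 8, 2013 inclusive is 13 days; tolling adds 13 days: March 18, 2013 + 13 days = March 31, 2013.
March 31, 2013 is Sunday; April 1, 2013 is a listed holiday. The next qualifying day is April 2, 2013.
The deadline is April 2, 2013; the filing on April 8, 2013 is after that date.

No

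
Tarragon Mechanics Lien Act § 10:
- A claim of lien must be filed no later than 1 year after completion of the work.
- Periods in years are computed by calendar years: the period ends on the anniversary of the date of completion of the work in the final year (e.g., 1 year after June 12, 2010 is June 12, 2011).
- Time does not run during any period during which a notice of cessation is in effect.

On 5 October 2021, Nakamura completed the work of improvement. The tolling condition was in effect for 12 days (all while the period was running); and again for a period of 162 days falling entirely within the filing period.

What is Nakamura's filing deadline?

March 28, 2023

1 year after 5 October 2021 is October 5, 2022.
Tolling adds 12 days: October 5, 2022 + 12 days = October 17, 2022.
Tolling adds 162 days: October 17, 2022 + 162 days = March 28, 2023.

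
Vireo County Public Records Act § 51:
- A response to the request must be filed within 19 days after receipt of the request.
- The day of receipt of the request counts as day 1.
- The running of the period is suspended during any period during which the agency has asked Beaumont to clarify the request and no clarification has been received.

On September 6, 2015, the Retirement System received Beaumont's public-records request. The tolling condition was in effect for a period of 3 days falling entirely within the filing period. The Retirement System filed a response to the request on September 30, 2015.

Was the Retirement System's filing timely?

No

Counting September 6, 2015 as day 1, day 19 is September 24, 2015.
Tolling adds 3 days: September 24, 2015 + 3 days = September 27, 2015.
The deadline is September 27, 2015; the filing on September 30, 2015 is after that date.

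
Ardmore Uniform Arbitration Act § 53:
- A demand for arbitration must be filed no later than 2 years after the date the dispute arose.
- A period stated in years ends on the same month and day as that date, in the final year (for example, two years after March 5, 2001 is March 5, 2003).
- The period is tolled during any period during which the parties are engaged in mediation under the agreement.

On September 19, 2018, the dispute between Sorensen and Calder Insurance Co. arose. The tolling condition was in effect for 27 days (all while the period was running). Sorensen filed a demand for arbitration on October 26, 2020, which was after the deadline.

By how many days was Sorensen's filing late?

2 years after September 19, 2018 is September 19, 2020.
Tolling adds 27 days: September 19, 2020 + 27 days = October 16, 2020.
The deadline is October 16, 2020; from October 16, 2020 to October 26, 2020 is 10 days.

10 days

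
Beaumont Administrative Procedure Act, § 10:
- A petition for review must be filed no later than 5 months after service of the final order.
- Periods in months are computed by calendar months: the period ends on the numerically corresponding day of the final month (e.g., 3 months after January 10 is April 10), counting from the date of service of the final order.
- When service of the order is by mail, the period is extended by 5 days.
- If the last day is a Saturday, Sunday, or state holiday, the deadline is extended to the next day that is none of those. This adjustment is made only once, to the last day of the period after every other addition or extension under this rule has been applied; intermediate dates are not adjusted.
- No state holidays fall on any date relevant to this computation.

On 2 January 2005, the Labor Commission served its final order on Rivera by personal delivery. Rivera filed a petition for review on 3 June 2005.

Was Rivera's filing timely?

No

5 months after 2 January 2005 is June 2, 2005.
Service was not by mail, so no mail extension applies.
June 2, 2005 is a Thursday and not a state holiday, so no extension applies.
The deadline is June 2, 2005; the filing on June 3, 2005 is after that date.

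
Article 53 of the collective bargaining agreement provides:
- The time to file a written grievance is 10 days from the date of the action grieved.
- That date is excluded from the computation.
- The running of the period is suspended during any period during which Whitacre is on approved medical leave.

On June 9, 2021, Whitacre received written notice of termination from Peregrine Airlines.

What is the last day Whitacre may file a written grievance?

10 days after June 9, 2021 is June 19, 2021.

June 19, 2021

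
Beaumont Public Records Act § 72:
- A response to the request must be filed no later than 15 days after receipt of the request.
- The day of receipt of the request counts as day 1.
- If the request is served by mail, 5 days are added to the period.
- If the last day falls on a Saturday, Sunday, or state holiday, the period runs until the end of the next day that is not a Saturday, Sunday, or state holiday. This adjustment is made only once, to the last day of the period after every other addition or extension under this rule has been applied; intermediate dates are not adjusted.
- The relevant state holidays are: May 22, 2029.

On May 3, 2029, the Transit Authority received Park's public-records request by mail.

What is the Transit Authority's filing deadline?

Counting May 3, 2029 as day 1, day 15 is May 17, 2029.
Service was by mail, adding 5 days: May 17, 2029 + 5 days = May 22, 2029.
May 22, 2029 is a listed holiday. The next qualifying day is May 23, 2029.

May 23, 2029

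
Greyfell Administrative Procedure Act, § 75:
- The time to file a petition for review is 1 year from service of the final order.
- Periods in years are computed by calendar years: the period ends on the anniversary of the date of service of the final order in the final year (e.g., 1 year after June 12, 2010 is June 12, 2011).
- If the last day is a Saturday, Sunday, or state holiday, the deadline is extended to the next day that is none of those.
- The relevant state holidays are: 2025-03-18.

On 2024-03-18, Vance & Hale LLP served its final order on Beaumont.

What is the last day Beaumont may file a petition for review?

March 19, 2025

1 year after 2024-03-18 is March 18, 2025.
March 18, 2025 is a listed holiday. The next qualifying day is March 19, 2025.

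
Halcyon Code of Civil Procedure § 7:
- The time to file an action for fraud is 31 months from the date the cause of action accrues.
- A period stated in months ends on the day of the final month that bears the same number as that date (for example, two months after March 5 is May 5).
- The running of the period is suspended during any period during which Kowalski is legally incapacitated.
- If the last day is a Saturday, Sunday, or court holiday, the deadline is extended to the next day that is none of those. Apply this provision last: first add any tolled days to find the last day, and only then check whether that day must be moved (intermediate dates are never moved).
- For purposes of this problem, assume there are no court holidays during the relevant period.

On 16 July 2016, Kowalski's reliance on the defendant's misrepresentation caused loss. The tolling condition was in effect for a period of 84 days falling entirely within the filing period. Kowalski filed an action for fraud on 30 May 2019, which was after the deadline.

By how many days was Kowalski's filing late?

17 days

31 months after 16 July 2016 is February 16, 2019.
Tolling adds 84 days: February 16, 2019 + 84 days = May 11, 2019.
May 11, 2019 is Saturday; May 12, 2019 is Sunday. The next qualifying day is May 13, 2019.
The deadline is May 13, 2019; from May 13, 2019 to May 30, 2019 is 17 days.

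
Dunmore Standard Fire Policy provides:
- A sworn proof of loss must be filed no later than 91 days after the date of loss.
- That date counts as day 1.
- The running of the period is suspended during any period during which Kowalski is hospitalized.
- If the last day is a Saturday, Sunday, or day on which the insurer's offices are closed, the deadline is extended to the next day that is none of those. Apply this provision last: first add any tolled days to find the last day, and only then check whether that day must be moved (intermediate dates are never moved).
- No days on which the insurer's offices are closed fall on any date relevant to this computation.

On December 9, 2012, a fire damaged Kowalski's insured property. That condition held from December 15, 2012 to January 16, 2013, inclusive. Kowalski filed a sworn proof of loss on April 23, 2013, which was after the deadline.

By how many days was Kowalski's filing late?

12 days

Counting December 9, 2012 as day 1, day 91 is March 9, 2013.
From December 15, 2012 through January 16, 2013 inclusive is 33 days; tolling adds 33 days: March 9, 2013 + 33 days = April 11, 2013.
April 11, 2013 is a Thursday and not a day on which the insurer's offices are closed, so no extension applies.
The deadline is April 11, 2013; from April 11, 2013 to April 23, 2013 is 12 days.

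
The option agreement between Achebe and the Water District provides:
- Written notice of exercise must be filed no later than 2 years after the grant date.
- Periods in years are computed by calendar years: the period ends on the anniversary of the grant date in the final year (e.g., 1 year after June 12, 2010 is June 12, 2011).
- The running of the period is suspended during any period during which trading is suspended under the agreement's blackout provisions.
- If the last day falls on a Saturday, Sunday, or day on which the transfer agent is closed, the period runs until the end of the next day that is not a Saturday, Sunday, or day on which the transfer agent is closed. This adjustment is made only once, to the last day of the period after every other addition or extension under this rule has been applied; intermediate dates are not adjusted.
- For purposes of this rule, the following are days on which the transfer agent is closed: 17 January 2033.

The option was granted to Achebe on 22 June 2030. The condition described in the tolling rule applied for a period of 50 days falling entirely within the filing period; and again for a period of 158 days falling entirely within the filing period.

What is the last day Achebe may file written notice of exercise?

2 years after 22 June 2030 is June 22, 2032.
Tolling adds 50 days: June 22, 2032 + 50 days = August 11, 2032.
Tolling adds 158 days: August 11, 2032 + 158 days = January 16, 2033.
January 16, 2033 is Sunday; January 17, 2033 is a listed holiday. The next qualifying day is January 18, 2033.

January 18, 2033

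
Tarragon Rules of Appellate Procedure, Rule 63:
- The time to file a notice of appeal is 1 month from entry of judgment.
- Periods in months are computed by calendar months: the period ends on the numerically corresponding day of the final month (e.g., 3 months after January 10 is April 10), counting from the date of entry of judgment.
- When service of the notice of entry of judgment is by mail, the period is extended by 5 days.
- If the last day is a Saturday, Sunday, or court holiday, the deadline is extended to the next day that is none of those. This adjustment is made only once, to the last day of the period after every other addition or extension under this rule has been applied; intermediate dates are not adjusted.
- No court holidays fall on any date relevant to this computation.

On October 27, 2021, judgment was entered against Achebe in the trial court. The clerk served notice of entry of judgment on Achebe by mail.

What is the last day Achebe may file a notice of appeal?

1 month after October 27, 2021 is November 27, 2021.
Service was by mail, adding 5 days: November 27, 2021 + 5 days = December 2, 2021.
December 2, 2021 is a Thursday and not a court holiday, so no extension applies.

December 2, 2021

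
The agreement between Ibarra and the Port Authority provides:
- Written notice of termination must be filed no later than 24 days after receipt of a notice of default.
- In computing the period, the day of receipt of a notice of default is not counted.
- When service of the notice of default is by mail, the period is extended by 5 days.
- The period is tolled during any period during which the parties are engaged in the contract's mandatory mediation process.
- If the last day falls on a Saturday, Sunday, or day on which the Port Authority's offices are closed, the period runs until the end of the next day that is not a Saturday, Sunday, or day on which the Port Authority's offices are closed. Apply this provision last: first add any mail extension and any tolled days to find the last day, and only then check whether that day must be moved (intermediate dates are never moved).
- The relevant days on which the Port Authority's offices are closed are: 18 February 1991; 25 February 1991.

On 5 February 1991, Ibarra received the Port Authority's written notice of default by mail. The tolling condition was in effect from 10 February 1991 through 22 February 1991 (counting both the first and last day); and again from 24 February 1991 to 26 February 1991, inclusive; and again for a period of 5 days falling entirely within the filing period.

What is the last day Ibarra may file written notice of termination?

March 27, 1991

24 days after 5 February 1991 is March 1, 1991.
Service was by mail, adding 5 days: March 1, 1991 + 5 days = March 6, 1991.
From February 10, 1991 through February 22, 1991 inclusive is 13 days; tolling adds 13 days: March 6, 1991 + 13 days = March 19, 1991.
From February 24, 1991 through February 26, 1991 inclusive is 3 days; tolling adds 3 days: March 19, 1991 + 3 days = March 22, 1991.
Tolling adds 5 days: March 22, 1991 + 5 days = March 27, 1991.
March 27, 1991 is a Wednesday and not a day on which the Port Authority's offices are closed, so no extension applies.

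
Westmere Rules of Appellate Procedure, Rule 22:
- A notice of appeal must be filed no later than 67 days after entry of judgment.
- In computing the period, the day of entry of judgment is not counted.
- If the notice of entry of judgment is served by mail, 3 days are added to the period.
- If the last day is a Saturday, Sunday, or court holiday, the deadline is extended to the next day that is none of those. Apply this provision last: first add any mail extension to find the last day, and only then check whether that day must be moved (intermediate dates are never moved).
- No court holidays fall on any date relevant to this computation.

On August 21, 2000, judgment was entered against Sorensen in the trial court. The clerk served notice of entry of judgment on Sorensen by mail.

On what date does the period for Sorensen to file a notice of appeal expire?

67 days after August 21, 2000 is October 27, 2000.
Service was by mail, adding 3 days: October 27, 2000 + 3 days = October 30, 2000.
October 30, 2000 is a Monday and not a court holiday, so no extension applies.

October 30, 2000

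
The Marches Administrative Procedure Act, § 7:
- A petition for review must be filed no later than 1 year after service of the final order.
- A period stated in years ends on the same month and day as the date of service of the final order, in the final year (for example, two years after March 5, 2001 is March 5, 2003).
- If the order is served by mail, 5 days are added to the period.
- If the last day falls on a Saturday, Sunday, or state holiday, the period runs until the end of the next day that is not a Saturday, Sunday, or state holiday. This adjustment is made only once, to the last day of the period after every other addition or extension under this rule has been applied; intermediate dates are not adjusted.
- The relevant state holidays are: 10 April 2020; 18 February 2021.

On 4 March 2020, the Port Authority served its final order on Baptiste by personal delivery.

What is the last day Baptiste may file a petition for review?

March 4, 2021

1 year after 4 March 2020 is March 4, 2021.
Service was not by mail, so no mail extension applies.
March 4, 2021 is a Thursday and not a state holiday, so no extension applies.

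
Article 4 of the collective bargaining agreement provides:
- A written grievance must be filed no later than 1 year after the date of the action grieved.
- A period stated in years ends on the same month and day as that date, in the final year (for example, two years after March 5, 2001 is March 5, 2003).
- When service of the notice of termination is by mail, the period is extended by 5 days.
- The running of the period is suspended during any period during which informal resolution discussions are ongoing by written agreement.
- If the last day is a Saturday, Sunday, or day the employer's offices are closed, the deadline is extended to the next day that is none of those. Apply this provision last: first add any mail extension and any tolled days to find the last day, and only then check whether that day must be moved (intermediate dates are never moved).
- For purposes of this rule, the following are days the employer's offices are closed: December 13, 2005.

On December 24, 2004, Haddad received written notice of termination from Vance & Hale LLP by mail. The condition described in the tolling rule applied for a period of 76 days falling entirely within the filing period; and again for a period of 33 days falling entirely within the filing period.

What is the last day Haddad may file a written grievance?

April 17, 2006

1 year after December 24, 2004 is December 24, 2005.
Service was by mail, adding 5 days: December 24, 2005 + 5 days = December 29, 2005.
Tolling adds 76 days: December 29, 2005 + 76 days = March 15, 2006.
Tolling adds 33 days: March 15, 2006 + 33 days = April 17, 2006.
April 17, 2006 is a Monday and not a day the employer's offices are closed, so no extension applies.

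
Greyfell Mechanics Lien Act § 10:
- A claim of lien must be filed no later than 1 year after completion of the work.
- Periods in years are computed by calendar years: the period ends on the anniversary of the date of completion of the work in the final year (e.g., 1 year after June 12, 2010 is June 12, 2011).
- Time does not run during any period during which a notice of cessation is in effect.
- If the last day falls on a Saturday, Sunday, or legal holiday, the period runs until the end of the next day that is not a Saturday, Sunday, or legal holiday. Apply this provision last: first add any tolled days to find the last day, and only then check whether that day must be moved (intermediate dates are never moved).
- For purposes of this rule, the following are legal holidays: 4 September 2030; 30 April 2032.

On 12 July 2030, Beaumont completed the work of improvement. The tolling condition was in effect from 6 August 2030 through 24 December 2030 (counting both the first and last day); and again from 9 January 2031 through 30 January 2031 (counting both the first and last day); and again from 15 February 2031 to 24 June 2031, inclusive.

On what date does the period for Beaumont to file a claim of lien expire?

May 3, 2032

1 year after 12 July 2030 is July 12, 2031.
From August 6, 2030 through December 24, 2030 inclusive is 141 days; tolling adds 141 days: July 12, 2031 + 141 days = November 30, 2031.
From January 9, 2031 through January 30, 2031 inclusive is 22 days; tolling adds 22 days: November 30, 2031 + 22 days = December 22, 2031.
From February 15, 2031 through June 24, 2031 inclusive is 130 days; tolling adds 130 days: December 22, 2031 + 130 days = April 30, 2032.
April 30, 2032 is a listed holiday; May 1, 2032 is Saturday; May 2, 2032 is Sunday. The next qualifying day is May 3, 2032.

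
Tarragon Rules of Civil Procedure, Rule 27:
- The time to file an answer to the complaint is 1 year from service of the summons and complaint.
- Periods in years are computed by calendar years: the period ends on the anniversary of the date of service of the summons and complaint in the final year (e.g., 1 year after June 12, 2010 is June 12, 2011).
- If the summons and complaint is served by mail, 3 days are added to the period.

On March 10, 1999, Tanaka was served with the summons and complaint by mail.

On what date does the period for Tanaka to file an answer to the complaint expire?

March 13, 2000

1 year after March 10, 1999 is March 10, 2000.
Service was by mail, adding 3 days: March 10, 2000 + 3 days = March 13, 2000.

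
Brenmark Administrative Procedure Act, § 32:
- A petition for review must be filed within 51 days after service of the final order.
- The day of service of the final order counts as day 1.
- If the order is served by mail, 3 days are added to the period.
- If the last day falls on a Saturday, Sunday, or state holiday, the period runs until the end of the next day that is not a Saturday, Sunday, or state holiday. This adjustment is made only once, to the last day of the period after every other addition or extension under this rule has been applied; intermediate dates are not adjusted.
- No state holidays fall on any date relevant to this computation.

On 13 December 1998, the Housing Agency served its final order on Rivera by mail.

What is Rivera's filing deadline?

February 4, 1999

Counting 13 December 1998 as day 1, day 51 is February 1, 1999.
Service was by mail, adding 3 days: February 1, 1999 + 3 days = February 4, 1999.
February 4, 1999 is a Thursday and not a state holiday, so no extension applies.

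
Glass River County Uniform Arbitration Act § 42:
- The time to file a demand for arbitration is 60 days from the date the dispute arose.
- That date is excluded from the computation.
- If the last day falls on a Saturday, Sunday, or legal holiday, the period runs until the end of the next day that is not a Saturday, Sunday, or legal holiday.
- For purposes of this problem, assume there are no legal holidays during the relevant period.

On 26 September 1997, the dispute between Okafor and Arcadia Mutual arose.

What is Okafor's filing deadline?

November 25, 1997

60 days after 26 September 1997 is November 25, 1997.
November 25, 1997 is a Tuesday and not a legal holiday, so no extension applies.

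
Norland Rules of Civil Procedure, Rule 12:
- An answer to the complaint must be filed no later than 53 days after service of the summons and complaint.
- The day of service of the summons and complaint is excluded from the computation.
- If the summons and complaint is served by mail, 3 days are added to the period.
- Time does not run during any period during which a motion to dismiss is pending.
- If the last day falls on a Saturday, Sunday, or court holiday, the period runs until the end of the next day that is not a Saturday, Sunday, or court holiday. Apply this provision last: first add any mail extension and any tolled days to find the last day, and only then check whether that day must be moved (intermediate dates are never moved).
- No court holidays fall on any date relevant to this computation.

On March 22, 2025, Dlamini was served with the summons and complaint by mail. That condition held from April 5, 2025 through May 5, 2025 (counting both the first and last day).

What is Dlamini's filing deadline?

53 days after March 22, 2025 is May 14, 2025.
Service was by mail, adding 3 days: May 14, 2025 + 3 days = May 17, 2025.
From April 5, 2025 through May 5, 2025 inclusive is 31 days; tolling adds 31 days: May 17, 2025 + 31 days = June 17, 2025.
June 17, 2025 is a Tuesday and not a court holiday, so no extension applies.

June 17, 2025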